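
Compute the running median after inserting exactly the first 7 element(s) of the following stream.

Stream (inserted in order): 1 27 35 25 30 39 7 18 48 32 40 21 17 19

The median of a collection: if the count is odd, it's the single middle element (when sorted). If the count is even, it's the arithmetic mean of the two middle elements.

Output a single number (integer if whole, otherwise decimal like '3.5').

Answer: 27

Derivation:
Step 1: insert 1 -> lo=[1] (size 1, max 1) hi=[] (size 0) -> median=1
Step 2: insert 27 -> lo=[1] (size 1, max 1) hi=[27] (size 1, min 27) -> median=14
Step 3: insert 35 -> lo=[1, 27] (size 2, max 27) hi=[35] (size 1, min 35) -> median=27
Step 4: insert 25 -> lo=[1, 25] (size 2, max 25) hi=[27, 35] (size 2, min 27) -> median=26
Step 5: insert 30 -> lo=[1, 25, 27] (size 3, max 27) hi=[30, 35] (size 2, min 30) -> median=27
Step 6: insert 39 -> lo=[1, 25, 27] (size 3, max 27) hi=[30, 35, 39] (size 3, min 30) -> median=28.5
Step 7: insert 7 -> lo=[1, 7, 25, 27] (size 4, max 27) hi=[30, 35, 39] (size 3, min 30) -> median=27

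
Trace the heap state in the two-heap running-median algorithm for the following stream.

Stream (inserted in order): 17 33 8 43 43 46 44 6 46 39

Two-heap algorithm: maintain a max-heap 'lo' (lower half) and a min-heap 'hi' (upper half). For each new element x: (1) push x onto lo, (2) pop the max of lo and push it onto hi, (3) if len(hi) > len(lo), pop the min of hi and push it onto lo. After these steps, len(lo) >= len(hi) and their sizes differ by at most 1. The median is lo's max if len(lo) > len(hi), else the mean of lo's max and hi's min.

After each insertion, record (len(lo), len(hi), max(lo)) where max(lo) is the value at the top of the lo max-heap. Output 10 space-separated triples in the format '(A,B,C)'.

Step 1: insert 17 -> lo=[17] hi=[] -> (len(lo)=1, len(hi)=0, max(lo)=17)
Step 2: insert 33 -> lo=[17] hi=[33] -> (len(lo)=1, len(hi)=1, max(lo)=17)
Step 3: insert 8 -> lo=[8, 17] hi=[33] -> (len(lo)=2, len(hi)=1, max(lo)=17)
Step 4: insert 43 -> lo=[8, 17] hi=[33, 43] -> (len(lo)=2, len(hi)=2, max(lo)=17)
Step 5: insert 43 -> lo=[8, 17, 33] hi=[43, 43] -> (len(lo)=3, len(hi)=2, max(lo)=33)
Step 6: insert 46 -> lo=[8, 17, 33] hi=[43, 43, 46] -> (len(lo)=3, len(hi)=3, max(lo)=33)
Step 7: insert 44 -> lo=[8, 17, 33, 43] hi=[43, 44, 46] -> (len(lo)=4, len(hi)=3, max(lo)=43)
Step 8: insert 6 -> lo=[6, 8, 17, 33] hi=[43, 43, 44, 46] -> (len(lo)=4, len(hi)=4, max(lo)=33)
Step 9: insert 46 -> lo=[6, 8, 17, 33, 43] hi=[43, 44, 46, 46] -> (len(lo)=5, len(hi)=4, max(lo)=43)
Step 10: insert 39 -> lo=[6, 8, 17, 33, 39] hi=[43, 43, 44, 46, 46] -> (len(lo)=5, len(hi)=5, max(lo)=39)

Answer: (1,0,17) (1,1,17) (2,1,17) (2,2,17) (3,2,33) (3,3,33) (4,3,43) (4,4,33) (5,4,43) (5,5,39)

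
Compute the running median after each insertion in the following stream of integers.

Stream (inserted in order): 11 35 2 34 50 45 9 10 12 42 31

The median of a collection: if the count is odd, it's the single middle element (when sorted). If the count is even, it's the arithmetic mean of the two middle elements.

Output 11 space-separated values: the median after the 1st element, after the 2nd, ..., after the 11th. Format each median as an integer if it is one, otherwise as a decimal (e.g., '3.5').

Step 1: insert 11 -> lo=[11] (size 1, max 11) hi=[] (size 0) -> median=11
Step 2: insert 35 -> lo=[11] (size 1, max 11) hi=[35] (size 1, min 35) -> median=23
Step 3: insert 2 -> lo=[2, 11] (size 2, max 11) hi=[35] (size 1, min 35) -> median=11
Step 4: insert 34 -> lo=[2, 11] (size 2, max 11) hi=[34, 35] (size 2, min 34) -> median=22.5
Step 5: insert 50 -> lo=[2, 11, 34] (size 3, max 34) hi=[35, 50] (size 2, min 35) -> median=34
Step 6: insert 45 -> lo=[2, 11, 34] (size 3, max 34) hi=[35, 45, 50] (size 3, min 35) -> median=34.5
Step 7: insert 9 -> lo=[2, 9, 11, 34] (size 4, max 34) hi=[35, 45, 50] (size 3, min 35) -> median=34
Step 8: insert 10 -> lo=[2, 9, 10, 11] (size 4, max 11) hi=[34, 35, 45, 50] (size 4, min 34) -> median=22.5
Step 9: insert 12 -> lo=[2, 9, 10, 11, 12] (size 5, max 12) hi=[34, 35, 45, 50] (size 4, min 34) -> median=12
Step 10: insert 42 -> lo=[2, 9, 10, 11, 12] (size 5, max 12) hi=[34, 35, 42, 45, 50] (size 5, min 34) -> median=23
Step 11: insert 31 -> lo=[2, 9, 10, 11, 12, 31] (size 6, max 31) hi=[34, 35, 42, 45, 50] (size 5, min 34) -> median=31

Answer: 11 23 11 22.5 34 34.5 34 22.5 12 23 31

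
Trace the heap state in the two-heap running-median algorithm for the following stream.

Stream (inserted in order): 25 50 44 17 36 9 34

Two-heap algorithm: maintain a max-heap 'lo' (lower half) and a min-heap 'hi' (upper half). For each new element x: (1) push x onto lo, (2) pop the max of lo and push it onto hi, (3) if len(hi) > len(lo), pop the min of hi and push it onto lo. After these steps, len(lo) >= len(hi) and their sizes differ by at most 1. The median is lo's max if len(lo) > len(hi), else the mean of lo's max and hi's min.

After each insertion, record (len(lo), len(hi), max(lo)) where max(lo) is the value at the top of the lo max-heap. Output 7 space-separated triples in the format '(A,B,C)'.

Step 1: insert 25 -> lo=[25] hi=[] -> (len(lo)=1, len(hi)=0, max(lo)=25)
Step 2: insert 50 -> lo=[25] hi=[50] -> (len(lo)=1, len(hi)=1, max(lo)=25)
Step 3: insert 44 -> lo=[25, 44] hi=[50] -> (len(lo)=2, len(hi)=1, max(lo)=44)
Step 4: insert 17 -> lo=[17, 25] hi=[44, 50] -> (len(lo)=2, len(hi)=2, max(lo)=25)
Step 5: insert 36 -> lo=[17, 25, 36] hi=[44, 50] -> (len(lo)=3, len(hi)=2, max(lo)=36)
Step 6: insert 9 -> lo=[9, 17, 25] hi=[36, 44, 50] -> (len(lo)=3, len(hi)=3, max(lo)=25)
Step 7: insert 34 -> lo=[9, 17, 25, 34] hi=[36, 44, 50] -> (len(lo)=4, len(hi)=3, max(lo)=34)

Answer: (1,0,25) (1,1,25) (2,1,44) (2,2,25) (3,2,36) (3,3,25) (4,3,34)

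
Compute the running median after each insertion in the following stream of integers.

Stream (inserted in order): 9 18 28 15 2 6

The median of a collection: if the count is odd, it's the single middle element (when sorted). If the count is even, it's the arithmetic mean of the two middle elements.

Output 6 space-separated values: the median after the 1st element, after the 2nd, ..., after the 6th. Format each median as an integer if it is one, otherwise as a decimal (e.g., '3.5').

Step 1: insert 9 -> lo=[9] (size 1, max 9) hi=[] (size 0) -> median=9
Step 2: insert 18 -> lo=[9] (size 1, max 9) hi=[18] (size 1, min 18) -> median=13.5
Step 3: insert 28 -> lo=[9, 18] (size 2, max 18) hi=[28] (size 1, min 28) -> median=18
Step 4: insert 15 -> lo=[9, 15] (size 2, max 15) hi=[18, 28] (size 2, min 18) -> median=16.5
Step 5: insert 2 -> lo=[2, 9, 15] (size 3, max 15) hi=[18, 28] (size 2, min 18) -> median=15
Step 6: insert 6 -> lo=[2, 6, 9] (size 3, max 9) hi=[15, 18, 28] (size 3, min 15) -> median=12

Answer: 9 13.5 18 16.5 15 12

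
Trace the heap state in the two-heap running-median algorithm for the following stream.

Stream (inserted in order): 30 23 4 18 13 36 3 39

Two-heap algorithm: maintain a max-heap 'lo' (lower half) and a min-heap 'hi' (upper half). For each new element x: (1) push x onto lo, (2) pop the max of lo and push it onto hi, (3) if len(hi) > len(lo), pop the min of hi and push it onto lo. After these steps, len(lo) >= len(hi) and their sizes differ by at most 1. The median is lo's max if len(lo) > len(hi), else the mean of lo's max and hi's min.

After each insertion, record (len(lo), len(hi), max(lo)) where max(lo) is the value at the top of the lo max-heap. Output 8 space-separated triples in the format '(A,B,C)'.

Answer: (1,0,30) (1,1,23) (2,1,23) (2,2,18) (3,2,18) (3,3,18) (4,3,18) (4,4,18)

Derivation:
Step 1: insert 30 -> lo=[30] hi=[] -> (len(lo)=1, len(hi)=0, max(lo)=30)
Step 2: insert 23 -> lo=[23] hi=[30] -> (len(lo)=1, len(hi)=1, max(lo)=23)
Step 3: insert 4 -> lo=[4, 23] hi=[30] -> (len(lo)=2, len(hi)=1, max(lo)=23)
Step 4: insert 18 -> lo=[4, 18] hi=[23, 30] -> (len(lo)=2, len(hi)=2, max(lo)=18)
Step 5: insert 13 -> lo=[4, 13, 18] hi=[23, 30] -> (len(lo)=3, len(hi)=2, max(lo)=18)
Step 6: insert 36 -> lo=[4, 13, 18] hi=[23, 30, 36] -> (len(lo)=3, len(hi)=3, max(lo)=18)
Step 7: insert 3 -> lo=[3, 4, 13, 18] hi=[23, 30, 36] -> (len(lo)=4, len(hi)=3, max(lo)=18)
Step 8: insert 39 -> lo=[3, 4, 13, 18] hi=[23, 30, 36, 39] -> (len(lo)=4, len(hi)=4, max(lo)=18)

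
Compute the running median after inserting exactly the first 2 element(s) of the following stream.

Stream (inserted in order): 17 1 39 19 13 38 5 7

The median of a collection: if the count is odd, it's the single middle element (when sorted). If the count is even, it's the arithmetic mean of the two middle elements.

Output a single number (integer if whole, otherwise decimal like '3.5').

Answer: 9

Derivation:
Step 1: insert 17 -> lo=[17] (size 1, max 17) hi=[] (size 0) -> median=17
Step 2: insert 1 -> lo=[1] (size 1, max 1) hi=[17] (size 1, min 17) -> median=9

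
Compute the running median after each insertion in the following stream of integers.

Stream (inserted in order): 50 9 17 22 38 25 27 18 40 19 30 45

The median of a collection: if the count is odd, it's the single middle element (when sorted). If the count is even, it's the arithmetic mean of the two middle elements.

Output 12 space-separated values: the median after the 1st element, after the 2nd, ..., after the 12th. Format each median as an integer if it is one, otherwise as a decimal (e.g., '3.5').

Answer: 50 29.5 17 19.5 22 23.5 25 23.5 25 23.5 25 26

Derivation:
Step 1: insert 50 -> lo=[50] (size 1, max 50) hi=[] (size 0) -> median=50
Step 2: insert 9 -> lo=[9] (size 1, max 9) hi=[50] (size 1, min 50) -> median=29.5
Step 3: insert 17 -> lo=[9, 17] (size 2, max 17) hi=[50] (size 1, min 50) -> median=17
Step 4: insert 22 -> lo=[9, 17] (size 2, max 17) hi=[22, 50] (size 2, min 22) -> median=19.5
Step 5: insert 38 -> lo=[9, 17, 22] (size 3, max 22) hi=[38, 50] (size 2, min 38) -> median=22
Step 6: insert 25 -> lo=[9, 17, 22] (size 3, max 22) hi=[25, 38, 50] (size 3, min 25) -> median=23.5
Step 7: insert 27 -> lo=[9, 17, 22, 25] (size 4, max 25) hi=[27, 38, 50] (size 3, min 27) -> median=25
Step 8: insert 18 -> lo=[9, 17, 18, 22] (size 4, max 22) hi=[25, 27, 38, 50] (size 4, min 25) -> median=23.5
Step 9: insert 40 -> lo=[9, 17, 18, 22, 25] (size 5, max 25) hi=[27, 38, 40, 50] (size 4, min 27) -> median=25
Step 10: insert 19 -> lo=[9, 17, 18, 19, 22] (size 5, max 22) hi=[25, 27, 38, 40, 50] (size 5, min 25) -> median=23.5
Step 11: insert 30 -> lo=[9, 17, 18, 19, 22, 25] (size 6, max 25) hi=[27, 30, 38, 40, 50] (size 5, min 27) -> median=25
Step 12: insert 45 -> lo=[9, 17, 18, 19, 22, 25] (size 6, max 25) hi=[27, 30, 38, 40, 45, 50] (size 6, min 27) -> median=26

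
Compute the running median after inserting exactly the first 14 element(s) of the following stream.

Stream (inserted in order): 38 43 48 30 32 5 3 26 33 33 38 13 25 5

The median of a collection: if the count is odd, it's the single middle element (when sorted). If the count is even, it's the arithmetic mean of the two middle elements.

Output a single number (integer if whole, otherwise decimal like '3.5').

Step 1: insert 38 -> lo=[38] (size 1, max 38) hi=[] (size 0) -> median=38
Step 2: insert 43 -> lo=[38] (size 1, max 38) hi=[43] (size 1, min 43) -> median=40.5
Step 3: insert 48 -> lo=[38, 43] (size 2, max 43) hi=[48] (size 1, min 48) -> median=43
Step 4: insert 30 -> lo=[30, 38] (size 2, max 38) hi=[43, 48] (size 2, min 43) -> median=40.5
Step 5: insert 32 -> lo=[30, 32, 38] (size 3, max 38) hi=[43, 48] (size 2, min 43) -> median=38
Step 6: insert 5 -> lo=[5, 30, 32] (size 3, max 32) hi=[38, 43, 48] (size 3, min 38) -> median=35
Step 7: insert 3 -> lo=[3, 5, 30, 32] (size 4, max 32) hi=[38, 43, 48] (size 3, min 38) -> median=32
Step 8: insert 26 -> lo=[3, 5, 26, 30] (size 4, max 30) hi=[32, 38, 43, 48] (size 4, min 32) -> median=31
Step 9: insert 33 -> lo=[3, 5, 26, 30, 32] (size 5, max 32) hi=[33, 38, 43, 48] (size 4, min 33) -> median=32
Step 10: insert 33 -> lo=[3, 5, 26, 30, 32] (size 5, max 32) hi=[33, 33, 38, 43, 48] (size 5, min 33) -> median=32.5
Step 11: insert 38 -> lo=[3, 5, 26, 30, 32, 33] (size 6, max 33) hi=[33, 38, 38, 43, 48] (size 5, min 33) -> median=33
Step 12: insert 13 -> lo=[3, 5, 13, 26, 30, 32] (size 6, max 32) hi=[33, 33, 38, 38, 43, 48] (size 6, min 33) -> median=32.5
Step 13: insert 25 -> lo=[3, 5, 13, 25, 26, 30, 32] (size 7, max 32) hi=[33, 33, 38, 38, 43, 48] (size 6, min 33) -> median=32
Step 14: insert 5 -> lo=[3, 5, 5, 13, 25, 26, 30] (size 7, max 30) hi=[32, 33, 33, 38, 38, 43, 48] (size 7, min 32) -> median=31

Answer: 31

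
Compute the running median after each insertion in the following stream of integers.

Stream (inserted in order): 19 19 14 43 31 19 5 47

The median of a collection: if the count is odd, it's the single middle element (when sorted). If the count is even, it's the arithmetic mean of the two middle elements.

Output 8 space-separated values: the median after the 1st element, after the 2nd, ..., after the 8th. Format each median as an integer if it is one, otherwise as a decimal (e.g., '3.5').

Step 1: insert 19 -> lo=[19] (size 1, max 19) hi=[] (size 0) -> median=19
Step 2: insert 19 -> lo=[19] (size 1, max 19) hi=[19] (size 1, min 19) -> median=19
Step 3: insert 14 -> lo=[14, 19] (size 2, max 19) hi=[19] (size 1, min 19) -> median=19
Step 4: insert 43 -> lo=[14, 19] (size 2, max 19) hi=[19, 43] (size 2, min 19) -> median=19
Step 5: insert 31 -> lo=[14, 19, 19] (size 3, max 19) hi=[31, 43] (size 2, min 31) -> median=19
Step 6: insert 19 -> lo=[14, 19, 19] (size 3, max 19) hi=[19, 31, 43] (size 3, min 19) -> median=19
Step 7: insert 5 -> lo=[5, 14, 19, 19] (size 4, max 19) hi=[19, 31, 43] (size 3, min 19) -> median=19
Step 8: insert 47 -> lo=[5, 14, 19, 19] (size 4, max 19) hi=[19, 31, 43, 47] (size 4, min 19) -> median=19

Answer: 19 19 19 19 19 19 19 19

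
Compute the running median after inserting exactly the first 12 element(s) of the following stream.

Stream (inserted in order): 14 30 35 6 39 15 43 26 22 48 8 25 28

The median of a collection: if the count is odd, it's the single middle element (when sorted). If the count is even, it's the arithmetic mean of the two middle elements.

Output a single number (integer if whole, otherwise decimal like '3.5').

Step 1: insert 14 -> lo=[14] (size 1, max 14) hi=[] (size 0) -> median=14
Step 2: insert 30 -> lo=[14] (size 1, max 14) hi=[30] (size 1, min 30) -> median=22
Step 3: insert 35 -> lo=[14, 30] (size 2, max 30) hi=[35] (size 1, min 35) -> median=30
Step 4: insert 6 -> lo=[6, 14] (size 2, max 14) hi=[30, 35] (size 2, min 30) -> median=22
Step 5: insert 39 -> lo=[6, 14, 30] (size 3, max 30) hi=[35, 39] (size 2, min 35) -> median=30
Step 6: insert 15 -> lo=[6, 14, 15] (size 3, max 15) hi=[30, 35, 39] (size 3, min 30) -> median=22.5
Step 7: insert 43 -> lo=[6, 14, 15, 30] (size 4, max 30) hi=[35, 39, 43] (size 3, min 35) -> median=30
Step 8: insert 26 -> lo=[6, 14, 15, 26] (size 4, max 26) hi=[30, 35, 39, 43] (size 4, min 30) -> median=28
Step 9: insert 22 -> lo=[6, 14, 15, 22, 26] (size 5, max 26) hi=[30, 35, 39, 43] (size 4, min 30) -> median=26
Step 10: insert 48 -> lo=[6, 14, 15, 22, 26] (size 5, max 26) hi=[30, 35, 39, 43, 48] (size 5, min 30) -> median=28
Step 11: insert 8 -> lo=[6, 8, 14, 15, 22, 26] (size 6, max 26) hi=[30, 35, 39, 43, 48] (size 5, min 30) -> median=26
Step 12: insert 25 -> lo=[6, 8, 14, 15, 22, 25] (size 6, max 25) hi=[26, 30, 35, 39, 43, 48] (size 6, min 26) -> median=25.5

Answer: 25.5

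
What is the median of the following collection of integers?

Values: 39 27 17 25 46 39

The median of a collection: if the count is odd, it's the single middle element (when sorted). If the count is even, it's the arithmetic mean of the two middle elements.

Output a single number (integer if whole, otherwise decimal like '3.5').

Answer: 33

Derivation:
Step 1: insert 39 -> lo=[39] (size 1, max 39) hi=[] (size 0) -> median=39
Step 2: insert 27 -> lo=[27] (size 1, max 27) hi=[39] (size 1, min 39) -> median=33
Step 3: insert 17 -> lo=[17, 27] (size 2, max 27) hi=[39] (size 1, min 39) -> median=27
Step 4: insert 25 -> lo=[17, 25] (size 2, max 25) hi=[27, 39] (size 2, min 27) -> median=26
Step 5: insert 46 -> lo=[17, 25, 27] (size 3, max 27) hi=[39, 46] (size 2, min 39) -> median=27
Step 6: insert 39 -> lo=[17, 25, 27] (size 3, max 27) hi=[39, 39, 46] (size 3, min 39) -> median=33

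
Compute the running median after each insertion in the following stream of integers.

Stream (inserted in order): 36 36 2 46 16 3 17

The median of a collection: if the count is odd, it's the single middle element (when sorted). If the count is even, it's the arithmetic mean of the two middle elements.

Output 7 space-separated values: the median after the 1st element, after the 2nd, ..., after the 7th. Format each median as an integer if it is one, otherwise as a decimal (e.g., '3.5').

Step 1: insert 36 -> lo=[36] (size 1, max 36) hi=[] (size 0) -> median=36
Step 2: insert 36 -> lo=[36] (size 1, max 36) hi=[36] (size 1, min 36) -> median=36
Step 3: insert 2 -> lo=[2, 36] (size 2, max 36) hi=[36] (size 1, min 36) -> median=36
Step 4: insert 46 -> lo=[2, 36] (size 2, max 36) hi=[36, 46] (size 2, min 36) -> median=36
Step 5: insert 16 -> lo=[2, 16, 36] (size 3, max 36) hi=[36, 46] (size 2, min 36) -> median=36
Step 6: insert 3 -> lo=[2, 3, 16] (size 3, max 16) hi=[36, 36, 46] (size 3, min 36) -> median=26
Step 7: insert 17 -> lo=[2, 3, 16, 17] (size 4, max 17) hi=[36, 36, 46] (size 3, min 36) -> median=17

Answer: 36 36 36 36 36 26 17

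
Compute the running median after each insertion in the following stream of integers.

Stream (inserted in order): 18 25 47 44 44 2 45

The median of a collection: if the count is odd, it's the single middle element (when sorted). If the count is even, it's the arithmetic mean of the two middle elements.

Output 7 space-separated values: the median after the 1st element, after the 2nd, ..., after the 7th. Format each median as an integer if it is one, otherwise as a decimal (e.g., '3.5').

Step 1: insert 18 -> lo=[18] (size 1, max 18) hi=[] (size 0) -> median=18
Step 2: insert 25 -> lo=[18] (size 1, max 18) hi=[25] (size 1, min 25) -> median=21.5
Step 3: insert 47 -> lo=[18, 25] (size 2, max 25) hi=[47] (size 1, min 47) -> median=25
Step 4: insert 44 -> lo=[18, 25] (size 2, max 25) hi=[44, 47] (size 2, min 44) -> median=34.5
Step 5: insert 44 -> lo=[18, 25, 44] (size 3, max 44) hi=[44, 47] (size 2, min 44) -> median=44
Step 6: insert 2 -> lo=[2, 18, 25] (size 3, max 25) hi=[44, 44, 47] (size 3, min 44) -> median=34.5
Step 7: insert 45 -> lo=[2, 18, 25, 44] (size 4, max 44) hi=[44, 45, 47] (size 3, min 44) -> median=44

Answer: 18 21.5 25 34.5 44 34.5 44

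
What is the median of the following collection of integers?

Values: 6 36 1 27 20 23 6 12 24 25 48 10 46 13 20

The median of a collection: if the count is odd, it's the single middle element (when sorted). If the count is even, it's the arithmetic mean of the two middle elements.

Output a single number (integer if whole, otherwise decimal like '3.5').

Answer: 20

Derivation:
Step 1: insert 6 -> lo=[6] (size 1, max 6) hi=[] (size 0) -> median=6
Step 2: insert 36 -> lo=[6] (size 1, max 6) hi=[36] (size 1, min 36) -> median=21
Step 3: insert 1 -> lo=[1, 6] (size 2, max 6) hi=[36] (size 1, min 36) -> median=6
Step 4: insert 27 -> lo=[1, 6] (size 2, max 6) hi=[27, 36] (size 2, min 27) -> median=16.5
Step 5: insert 20 -> lo=[1, 6, 20] (size 3, max 20) hi=[27, 36] (size 2, min 27) -> median=20
Step 6: insert 23 -> lo=[1, 6, 20] (size 3, max 20) hi=[23, 27, 36] (size 3, min 23) -> median=21.5
Step 7: insert 6 -> lo=[1, 6, 6, 20] (size 4, max 20) hi=[23, 27, 36] (size 3, min 23) -> median=20
Step 8: insert 12 -> lo=[1, 6, 6, 12] (size 4, max 12) hi=[20, 23, 27, 36] (size 4, min 20) -> median=16
Step 9: insert 24 -> lo=[1, 6, 6, 12, 20] (size 5, max 20) hi=[23, 24, 27, 36] (size 4, min 23) -> median=20
Step 10: insert 25 -> lo=[1, 6, 6, 12, 20] (size 5, max 20) hi=[23, 24, 25, 27, 36] (size 5, min 23) -> median=21.5
Step 11: insert 48 -> lo=[1, 6, 6, 12, 20, 23] (size 6, max 23) hi=[24, 25, 27, 36, 48] (size 5, min 24) -> median=23
Step 12: insert 10 -> lo=[1, 6, 6, 10, 12, 20] (size 6, max 20) hi=[23, 24, 25, 27, 36, 48] (size 6, min 23) -> median=21.5
Step 13: insert 46 -> lo=[1, 6, 6, 10, 12, 20, 23] (size 7, max 23) hi=[24, 25, 27, 36, 46, 48] (size 6, min 24) -> median=23
Step 14: insert 13 -> lo=[1, 6, 6, 10, 12, 13, 20] (size 7, max 20) hi=[23, 24, 25, 27, 36, 46, 48] (size 7, min 23) -> median=21.5
Step 15: insert 20 -> lo=[1, 6, 6, 10, 12, 13, 20, 20] (size 8, max 20) hi=[23, 24, 25, 27, 36, 46, 48] (size 7, min 23) -> median=20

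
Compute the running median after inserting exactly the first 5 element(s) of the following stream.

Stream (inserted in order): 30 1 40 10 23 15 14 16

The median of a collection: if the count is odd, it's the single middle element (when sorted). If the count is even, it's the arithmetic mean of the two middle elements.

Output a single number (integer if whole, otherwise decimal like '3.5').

Step 1: insert 30 -> lo=[30] (size 1, max 30) hi=[] (size 0) -> median=30
Step 2: insert 1 -> lo=[1] (size 1, max 1) hi=[30] (size 1, min 30) -> median=15.5
Step 3: insert 40 -> lo=[1, 30] (size 2, max 30) hi=[40] (size 1, min 40) -> median=30
Step 4: insert 10 -> lo=[1, 10] (size 2, max 10) hi=[30, 40] (size 2, min 30) -> median=20
Step 5: insert 23 -> lo=[1, 10, 23] (size 3, max 23) hi=[30, 40] (size 2, min 30) -> median=23

Answer: 23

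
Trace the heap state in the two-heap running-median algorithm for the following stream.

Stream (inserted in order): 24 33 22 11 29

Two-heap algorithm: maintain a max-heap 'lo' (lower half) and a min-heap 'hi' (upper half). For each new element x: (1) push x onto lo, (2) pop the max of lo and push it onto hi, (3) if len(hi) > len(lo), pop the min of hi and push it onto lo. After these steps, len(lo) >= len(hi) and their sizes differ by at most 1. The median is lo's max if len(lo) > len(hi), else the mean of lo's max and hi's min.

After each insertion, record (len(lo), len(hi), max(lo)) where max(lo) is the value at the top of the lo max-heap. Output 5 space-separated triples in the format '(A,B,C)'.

Answer: (1,0,24) (1,1,24) (2,1,24) (2,2,22) (3,2,24)

Derivation:
Step 1: insert 24 -> lo=[24] hi=[] -> (len(lo)=1, len(hi)=0, max(lo)=24)
Step 2: insert 33 -> lo=[24] hi=[33] -> (len(lo)=1, len(hi)=1, max(lo)=24)
Step 3: insert 22 -> lo=[22, 24] hi=[33] -> (len(lo)=2, len(hi)=1, max(lo)=24)
Step 4: insert 11 -> lo=[11, 22] hi=[24, 33] -> (len(lo)=2, len(hi)=2, max(lo)=22)
Step 5: insert 29 -> lo=[11, 22, 24] hi=[29, 33] -> (len(lo)=3, len(hi)=2, max(lo)=24)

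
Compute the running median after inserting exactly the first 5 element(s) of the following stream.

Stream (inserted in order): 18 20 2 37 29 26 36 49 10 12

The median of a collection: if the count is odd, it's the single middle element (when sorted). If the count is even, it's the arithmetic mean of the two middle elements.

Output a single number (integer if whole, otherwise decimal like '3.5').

Answer: 20

Derivation:
Step 1: insert 18 -> lo=[18] (size 1, max 18) hi=[] (size 0) -> median=18
Step 2: insert 20 -> lo=[18] (size 1, max 18) hi=[20] (size 1, min 20) -> median=19
Step 3: insert 2 -> lo=[2, 18] (size 2, max 18) hi=[20] (size 1, min 20) -> median=18
Step 4: insert 37 -> lo=[2, 18] (size 2, max 18) hi=[20, 37] (size 2, min 20) -> median=19
Step 5: insert 29 -> lo=[2, 18, 20] (size 3, max 20) hi=[29, 37] (size 2, min 29) -> median=20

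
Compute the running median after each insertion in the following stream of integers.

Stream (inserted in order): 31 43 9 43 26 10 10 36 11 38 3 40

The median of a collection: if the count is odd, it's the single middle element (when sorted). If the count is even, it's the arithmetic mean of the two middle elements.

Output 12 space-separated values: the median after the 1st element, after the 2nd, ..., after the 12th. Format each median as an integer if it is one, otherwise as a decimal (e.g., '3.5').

Answer: 31 37 31 37 31 28.5 26 28.5 26 28.5 26 28.5

Derivation:
Step 1: insert 31 -> lo=[31] (size 1, max 31) hi=[] (size 0) -> median=31
Step 2: insert 43 -> lo=[31] (size 1, max 31) hi=[43] (size 1, min 43) -> median=37
Step 3: insert 9 -> lo=[9, 31] (size 2, max 31) hi=[43] (size 1, min 43) -> median=31
Step 4: insert 43 -> lo=[9, 31] (size 2, max 31) hi=[43, 43] (size 2, min 43) -> median=37
Step 5: insert 26 -> lo=[9, 26, 31] (size 3, max 31) hi=[43, 43] (size 2, min 43) -> median=31
Step 6: insert 10 -> lo=[9, 10, 26] (size 3, max 26) hi=[31, 43, 43] (size 3, min 31) -> median=28.5
Step 7: insert 10 -> lo=[9, 10, 10, 26] (size 4, max 26) hi=[31, 43, 43] (size 3, min 31) -> median=26
Step 8: insert 36 -> lo=[9, 10, 10, 26] (size 4, max 26) hi=[31, 36, 43, 43] (size 4, min 31) -> median=28.5
Step 9: insert 11 -> lo=[9, 10, 10, 11, 26] (size 5, max 26) hi=[31, 36, 43, 43] (size 4, min 31) -> median=26
Step 10: insert 38 -> lo=[9, 10, 10, 11, 26] (size 5, max 26) hi=[31, 36, 38, 43, 43] (size 5, min 31) -> median=28.5
Step 11: insert 3 -> lo=[3, 9, 10, 10, 11, 26] (size 6, max 26) hi=[31, 36, 38, 43, 43] (size 5, min 31) -> median=26
Step 12: insert 40 -> lo=[3, 9, 10, 10, 11, 26] (size 6, max 26) hi=[31, 36, 38, 40, 43, 43] (size 6, min 31) -> median=28.5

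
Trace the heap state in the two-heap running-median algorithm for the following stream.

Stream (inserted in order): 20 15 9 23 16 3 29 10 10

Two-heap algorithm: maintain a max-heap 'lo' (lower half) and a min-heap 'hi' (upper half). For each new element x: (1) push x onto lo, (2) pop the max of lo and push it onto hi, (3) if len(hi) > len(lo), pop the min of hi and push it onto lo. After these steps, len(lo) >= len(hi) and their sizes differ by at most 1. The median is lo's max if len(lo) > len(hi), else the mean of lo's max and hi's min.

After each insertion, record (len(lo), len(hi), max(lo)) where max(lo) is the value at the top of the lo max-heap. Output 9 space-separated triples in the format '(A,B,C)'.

Step 1: insert 20 -> lo=[20] hi=[] -> (len(lo)=1, len(hi)=0, max(lo)=20)
Step 2: insert 15 -> lo=[15] hi=[20] -> (len(lo)=1, len(hi)=1, max(lo)=15)
Step 3: insert 9 -> lo=[9, 15] hi=[20] -> (len(lo)=2, len(hi)=1, max(lo)=15)
Step 4: insert 23 -> lo=[9, 15] hi=[20, 23] -> (len(lo)=2, len(hi)=2, max(lo)=15)
Step 5: insert 16 -> lo=[9, 15, 16] hi=[20, 23] -> (len(lo)=3, len(hi)=2, max(lo)=16)
Step 6: insert 3 -> lo=[3, 9, 15] hi=[16, 20, 23] -> (len(lo)=3, len(hi)=3, max(lo)=15)
Step 7: insert 29 -> lo=[3, 9, 15, 16] hi=[20, 23, 29] -> (len(lo)=4, len(hi)=3, max(lo)=16)
Step 8: insert 10 -> lo=[3, 9, 10, 15] hi=[16, 20, 23, 29] -> (len(lo)=4, len(hi)=4, max(lo)=15)
Step 9: insert 10 -> lo=[3, 9, 10, 10, 15] hi=[16, 20, 23, 29] -> (len(lo)=5, len(hi)=4, max(lo)=15)

Answer: (1,0,20) (1,1,15) (2,1,15) (2,2,15) (3,2,16) (3,3,15) (4,3,16) (4,4,15) (5,4,15)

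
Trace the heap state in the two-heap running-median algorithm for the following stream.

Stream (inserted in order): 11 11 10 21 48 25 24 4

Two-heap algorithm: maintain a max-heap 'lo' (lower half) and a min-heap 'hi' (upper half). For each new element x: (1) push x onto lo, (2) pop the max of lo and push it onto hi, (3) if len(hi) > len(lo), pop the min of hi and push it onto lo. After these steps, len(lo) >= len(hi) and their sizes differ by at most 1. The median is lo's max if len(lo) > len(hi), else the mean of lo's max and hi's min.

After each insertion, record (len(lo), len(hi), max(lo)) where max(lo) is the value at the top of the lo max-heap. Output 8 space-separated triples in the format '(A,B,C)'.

Step 1: insert 11 -> lo=[11] hi=[] -> (len(lo)=1, len(hi)=0, max(lo)=11)
Step 2: insert 11 -> lo=[11] hi=[11] -> (len(lo)=1, len(hi)=1, max(lo)=11)
Step 3: insert 10 -> lo=[10, 11] hi=[11] -> (len(lo)=2, len(hi)=1, max(lo)=11)
Step 4: insert 21 -> lo=[10, 11] hi=[11, 21] -> (len(lo)=2, len(hi)=2, max(lo)=11)
Step 5: insert 48 -> lo=[10, 11, 11] hi=[21, 48] -> (len(lo)=3, len(hi)=2, max(lo)=11)
Step 6: insert 25 -> lo=[10, 11, 11] hi=[21, 25, 48] -> (len(lo)=3, len(hi)=3, max(lo)=11)
Step 7: insert 24 -> lo=[10, 11, 11, 21] hi=[24, 25, 48] -> (len(lo)=4, len(hi)=3, max(lo)=21)
Step 8: insert 4 -> lo=[4, 10, 11, 11] hi=[21, 24, 25, 48] -> (len(lo)=4, len(hi)=4, max(lo)=11)

Answer: (1,0,11) (1,1,11) (2,1,11) (2,2,11) (3,2,11) (3,3,11) (4,3,21) (4,4,11)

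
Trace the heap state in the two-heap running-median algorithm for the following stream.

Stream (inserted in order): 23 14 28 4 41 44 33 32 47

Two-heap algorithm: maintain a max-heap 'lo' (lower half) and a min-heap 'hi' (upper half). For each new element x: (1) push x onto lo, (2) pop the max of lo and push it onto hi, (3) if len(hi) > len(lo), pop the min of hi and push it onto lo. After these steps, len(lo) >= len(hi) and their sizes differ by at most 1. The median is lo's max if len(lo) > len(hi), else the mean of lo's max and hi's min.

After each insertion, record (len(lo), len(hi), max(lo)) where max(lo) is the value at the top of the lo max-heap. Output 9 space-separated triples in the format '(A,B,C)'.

Step 1: insert 23 -> lo=[23] hi=[] -> (len(lo)=1, len(hi)=0, max(lo)=23)
Step 2: insert 14 -> lo=[14] hi=[23] -> (len(lo)=1, len(hi)=1, max(lo)=14)
Step 3: insert 28 -> lo=[14, 23] hi=[28] -> (len(lo)=2, len(hi)=1, max(lo)=23)
Step 4: insert 4 -> lo=[4, 14] hi=[23, 28] -> (len(lo)=2, len(hi)=2, max(lo)=14)
Step 5: insert 41 -> lo=[4, 14, 23] hi=[28, 41] -> (len(lo)=3, len(hi)=2, max(lo)=23)
Step 6: insert 44 -> lo=[4, 14, 23] hi=[28, 41, 44] -> (len(lo)=3, len(hi)=3, max(lo)=23)
Step 7: insert 33 -> lo=[4, 14, 23, 28] hi=[33, 41, 44] -> (len(lo)=4, len(hi)=3, max(lo)=28)
Step 8: insert 32 -> lo=[4, 14, 23, 28] hi=[32, 33, 41, 44] -> (len(lo)=4, len(hi)=4, max(lo)=28)
Step 9: insert 47 -> lo=[4, 14, 23, 28, 32] hi=[33, 41, 44, 47] -> (len(lo)=5, len(hi)=4, max(lo)=32)

Answer: (1,0,23) (1,1,14) (2,1,23) (2,2,14) (3,2,23) (3,3,23) (4,3,28) (4,4,28) (5,4,32)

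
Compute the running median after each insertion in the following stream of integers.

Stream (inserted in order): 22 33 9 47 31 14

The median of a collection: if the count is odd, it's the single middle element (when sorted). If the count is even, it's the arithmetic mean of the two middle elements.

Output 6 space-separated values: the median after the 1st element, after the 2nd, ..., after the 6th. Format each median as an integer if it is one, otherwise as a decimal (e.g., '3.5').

Step 1: insert 22 -> lo=[22] (size 1, max 22) hi=[] (size 0) -> median=22
Step 2: insert 33 -> lo=[22] (size 1, max 22) hi=[33] (size 1, min 33) -> median=27.5
Step 3: insert 9 -> lo=[9, 22] (size 2, max 22) hi=[33] (size 1, min 33) -> median=22
Step 4: insert 47 -> lo=[9, 22] (size 2, max 22) hi=[33, 47] (size 2, min 33) -> median=27.5
Step 5: insert 31 -> lo=[9, 22, 31] (size 3, max 31) hi=[33, 47] (size 2, min 33) -> median=31
Step 6: insert 14 -> lo=[9, 14, 22] (size 3, max 22) hi=[31, 33, 47] (size 3, min 31) -> median=26.5

Answer: 22 27.5 22 27.5 31 26.5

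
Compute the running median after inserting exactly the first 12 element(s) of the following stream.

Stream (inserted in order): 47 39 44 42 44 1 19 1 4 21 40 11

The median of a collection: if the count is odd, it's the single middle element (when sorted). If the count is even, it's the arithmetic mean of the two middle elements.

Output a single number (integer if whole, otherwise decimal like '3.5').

Step 1: insert 47 -> lo=[47] (size 1, max 47) hi=[] (size 0) -> median=47
Step 2: insert 39 -> lo=[39] (size 1, max 39) hi=[47] (size 1, min 47) -> median=43
Step 3: insert 44 -> lo=[39, 44] (size 2, max 44) hi=[47] (size 1, min 47) -> median=44
Step 4: insert 42 -> lo=[39, 42] (size 2, max 42) hi=[44, 47] (size 2, min 44) -> median=43
Step 5: insert 44 -> lo=[39, 42, 44] (size 3, max 44) hi=[44, 47] (size 2, min 44) -> median=44
Step 6: insert 1 -> lo=[1, 39, 42] (size 3, max 42) hi=[44, 44, 47] (size 3, min 44) -> median=43
Step 7: insert 19 -> lo=[1, 19, 39, 42] (size 4, max 42) hi=[44, 44, 47] (size 3, min 44) -> median=42
Step 8: insert 1 -> lo=[1, 1, 19, 39] (size 4, max 39) hi=[42, 44, 44, 47] (size 4, min 42) -> median=40.5
Step 9: insert 4 -> lo=[1, 1, 4, 19, 39] (size 5, max 39) hi=[42, 44, 44, 47] (size 4, min 42) -> median=39
Step 10: insert 21 -> lo=[1, 1, 4, 19, 21] (size 5, max 21) hi=[39, 42, 44, 44, 47] (size 5, min 39) -> median=30
Step 11: insert 40 -> lo=[1, 1, 4, 19, 21, 39] (size 6, max 39) hi=[40, 42, 44, 44, 47] (size 5, min 40) -> median=39
Step 12: insert 11 -> lo=[1, 1, 4, 11, 19, 21] (size 6, max 21) hi=[39, 40, 42, 44, 44, 47] (size 6, min 39) -> median=30

Answer: 30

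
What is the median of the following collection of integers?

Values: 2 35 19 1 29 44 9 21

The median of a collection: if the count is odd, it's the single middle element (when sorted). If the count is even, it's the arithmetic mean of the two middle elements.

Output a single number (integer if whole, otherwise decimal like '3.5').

Step 1: insert 2 -> lo=[2] (size 1, max 2) hi=[] (size 0) -> median=2
Step 2: insert 35 -> lo=[2] (size 1, max 2) hi=[35] (size 1, min 35) -> median=18.5
Step 3: insert 19 -> lo=[2, 19] (size 2, max 19) hi=[35] (size 1, min 35) -> median=19
Step 4: insert 1 -> lo=[1, 2] (size 2, max 2) hi=[19, 35] (size 2, min 19) -> median=10.5
Step 5: insert 29 -> lo=[1, 2, 19] (size 3, max 19) hi=[29, 35] (size 2, min 29) -> median=19
Step 6: insert 44 -> lo=[1, 2, 19] (size 3, max 19) hi=[29, 35, 44] (size 3, min 29) -> median=24
Step 7: insert 9 -> lo=[1, 2, 9, 19] (size 4, max 19) hi=[29, 35, 44] (size 3, min 29) -> median=19
Step 8: insert 21 -> lo=[1, 2, 9, 19] (size 4, max 19) hi=[21, 29, 35, 44] (size 4, min 21) -> median=20

Answer: 20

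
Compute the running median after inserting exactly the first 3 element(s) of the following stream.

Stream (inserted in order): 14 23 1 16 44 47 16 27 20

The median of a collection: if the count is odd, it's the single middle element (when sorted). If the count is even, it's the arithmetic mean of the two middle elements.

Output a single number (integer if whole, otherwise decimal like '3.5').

Answer: 14

Derivation:
Step 1: insert 14 -> lo=[14] (size 1, max 14) hi=[] (size 0) -> median=14
Step 2: insert 23 -> lo=[14] (size 1, max 14) hi=[23] (size 1, min 23) -> median=18.5
Step 3: insert 1 -> lo=[1, 14] (size 2, max 14) hi=[23] (size 1, min 23) -> median=14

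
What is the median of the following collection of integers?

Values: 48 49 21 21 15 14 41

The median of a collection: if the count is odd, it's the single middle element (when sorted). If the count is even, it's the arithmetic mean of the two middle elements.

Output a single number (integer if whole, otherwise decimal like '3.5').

Step 1: insert 48 -> lo=[48] (size 1, max 48) hi=[] (size 0) -> median=48
Step 2: insert 49 -> lo=[48] (size 1, max 48) hi=[49] (size 1, min 49) -> median=48.5
Step 3: insert 21 -> lo=[21, 48] (size 2, max 48) hi=[49] (size 1, min 49) -> median=48
Step 4: insert 21 -> lo=[21, 21] (size 2, max 21) hi=[48, 49] (size 2, min 48) -> median=34.5
Step 5: insert 15 -> lo=[15, 21, 21] (size 3, max 21) hi=[48, 49] (size 2, min 48) -> median=21
Step 6: insert 14 -> lo=[14, 15, 21] (size 3, max 21) hi=[21, 48, 49] (size 3, min 21) -> median=21
Step 7: insert 41 -> lo=[14, 15, 21, 21] (size 4, max 21) hi=[41, 48, 49] (size 3, min 41) -> median=21

Answer: 21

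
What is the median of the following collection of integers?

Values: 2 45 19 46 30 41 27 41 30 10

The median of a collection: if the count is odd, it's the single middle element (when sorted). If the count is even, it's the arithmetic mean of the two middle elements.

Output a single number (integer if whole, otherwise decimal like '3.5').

Step 1: insert 2 -> lo=[2] (size 1, max 2) hi=[] (size 0) -> median=2
Step 2: insert 45 -> lo=[2] (size 1, max 2) hi=[45] (size 1, min 45) -> median=23.5
Step 3: insert 19 -> lo=[2, 19] (size 2, max 19) hi=[45] (size 1, min 45) -> median=19
Step 4: insert 46 -> lo=[2, 19] (size 2, max 19) hi=[45, 46] (size 2, min 45) -> median=32
Step 5: insert 30 -> lo=[2, 19, 30] (size 3, max 30) hi=[45, 46] (size 2, min 45) -> median=30
Step 6: insert 41 -> lo=[2, 19, 30] (size 3, max 30) hi=[41, 45, 46] (size 3, min 41) -> median=35.5
Step 7: insert 27 -> lo=[2, 19, 27, 30] (size 4, max 30) hi=[41, 45, 46] (size 3, min 41) -> median=30
Step 8: insert 41 -> lo=[2, 19, 27, 30] (size 4, max 30) hi=[41, 41, 45, 46] (size 4, min 41) -> median=35.5
Step 9: insert 30 -> lo=[2, 19, 27, 30, 30] (size 5, max 30) hi=[41, 41, 45, 46] (size 4, min 41) -> median=30
Step 10: insert 10 -> lo=[2, 10, 19, 27, 30] (size 5, max 30) hi=[30, 41, 41, 45, 46] (size 5, min 30) -> median=30

Answer: 30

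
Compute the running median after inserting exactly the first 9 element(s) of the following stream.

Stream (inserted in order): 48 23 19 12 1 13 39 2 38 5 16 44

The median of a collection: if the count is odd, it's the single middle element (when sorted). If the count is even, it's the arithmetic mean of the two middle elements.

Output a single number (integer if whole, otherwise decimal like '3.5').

Step 1: insert 48 -> lo=[48] (size 1, max 48) hi=[] (size 0) -> median=48
Step 2: insert 23 -> lo=[23] (size 1, max 23) hi=[48] (size 1, min 48) -> median=35.5
Step 3: insert 19 -> lo=[19, 23] (size 2, max 23) hi=[48] (size 1, min 48) -> median=23
Step 4: insert 12 -> lo=[12, 19] (size 2, max 19) hi=[23, 48] (size 2, min 23) -> median=21
Step 5: insert 1 -> lo=[1, 12, 19] (size 3, max 19) hi=[23, 48] (size 2, min 23) -> median=19
Step 6: insert 13 -> lo=[1, 12, 13] (size 3, max 13) hi=[19, 23, 48] (size 3, min 19) -> median=16
Step 7: insert 39 -> lo=[1, 12, 13, 19] (size 4, max 19) hi=[23, 39, 48] (size 3, min 23) -> median=19
Step 8: insert 2 -> lo=[1, 2, 12, 13] (size 4, max 13) hi=[19, 23, 39, 48] (size 4, min 19) -> median=16
Step 9: insert 38 -> lo=[1, 2, 12, 13, 19] (size 5, max 19) hi=[23, 38, 39, 48] (size 4, min 23) -> median=19

Answer: 19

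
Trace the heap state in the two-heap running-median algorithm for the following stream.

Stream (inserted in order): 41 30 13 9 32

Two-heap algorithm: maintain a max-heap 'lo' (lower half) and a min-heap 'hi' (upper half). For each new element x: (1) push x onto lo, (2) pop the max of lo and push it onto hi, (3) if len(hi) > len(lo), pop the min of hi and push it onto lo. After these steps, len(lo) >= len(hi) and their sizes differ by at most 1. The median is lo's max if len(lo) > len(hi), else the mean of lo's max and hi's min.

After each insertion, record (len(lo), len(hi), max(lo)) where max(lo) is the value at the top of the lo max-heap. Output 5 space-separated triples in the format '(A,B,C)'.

Answer: (1,0,41) (1,1,30) (2,1,30) (2,2,13) (3,2,30)

Derivation:
Step 1: insert 41 -> lo=[41] hi=[] -> (len(lo)=1, len(hi)=0, max(lo)=41)
Step 2: insert 30 -> lo=[30] hi=[41] -> (len(lo)=1, len(hi)=1, max(lo)=30)
Step 3: insert 13 -> lo=[13, 30] hi=[41] -> (len(lo)=2, len(hi)=1, max(lo)=30)
Step 4: insert 9 -> lo=[9, 13] hi=[30, 41] -> (len(lo)=2, len(hi)=2, max(lo)=13)
Step 5: insert 32 -> lo=[9, 13, 30] hi=[32, 41] -> (len(lo)=3, len(hi)=2, max(lo)=30)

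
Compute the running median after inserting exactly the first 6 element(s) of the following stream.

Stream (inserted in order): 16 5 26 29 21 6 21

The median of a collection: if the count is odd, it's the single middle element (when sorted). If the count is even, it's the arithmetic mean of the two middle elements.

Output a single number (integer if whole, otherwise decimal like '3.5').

Answer: 18.5

Derivation:
Step 1: insert 16 -> lo=[16] (size 1, max 16) hi=[] (size 0) -> median=16
Step 2: insert 5 -> lo=[5] (size 1, max 5) hi=[16] (size 1, min 16) -> median=10.5
Step 3: insert 26 -> lo=[5, 16] (size 2, max 16) hi=[26] (size 1, min 26) -> median=16
Step 4: insert 29 -> lo=[5, 16] (size 2, max 16) hi=[26, 29] (size 2, min 26) -> median=21
Step 5: insert 21 -> lo=[5, 16, 21] (size 3, max 21) hi=[26, 29] (size 2, min 26) -> median=21
Step 6: insert 6 -> lo=[5, 6, 16] (size 3, max 16) hi=[21, 26, 29] (size 3, min 21) -> median=18.5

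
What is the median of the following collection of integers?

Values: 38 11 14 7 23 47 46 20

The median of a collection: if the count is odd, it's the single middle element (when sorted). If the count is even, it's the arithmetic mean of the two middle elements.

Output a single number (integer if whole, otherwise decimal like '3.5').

Answer: 21.5

Derivation:
Step 1: insert 38 -> lo=[38] (size 1, max 38) hi=[] (size 0) -> median=38
Step 2: insert 11 -> lo=[11] (size 1, max 11) hi=[38] (size 1, min 38) -> median=24.5
Step 3: insert 14 -> lo=[11, 14] (size 2, max 14) hi=[38] (size 1, min 38) -> median=14
Step 4: insert 7 -> lo=[7, 11] (size 2, max 11) hi=[14, 38] (size 2, min 14) -> median=12.5
Step 5: insert 23 -> lo=[7, 11, 14] (size 3, max 14) hi=[23, 38] (size 2, min 23) -> median=14
Step 6: insert 47 -> lo=[7, 11, 14] (size 3, max 14) hi=[23, 38, 47] (size 3, min 23) -> median=18.5
Step 7: insert 46 -> lo=[7, 11, 14, 23] (size 4, max 23) hi=[38, 46, 47] (size 3, min 38) -> median=23
Step 8: insert 20 -> lo=[7, 11, 14, 20] (size 4, max 20) hi=[23, 38, 46, 47] (size 4, min 23) -> median=21.5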